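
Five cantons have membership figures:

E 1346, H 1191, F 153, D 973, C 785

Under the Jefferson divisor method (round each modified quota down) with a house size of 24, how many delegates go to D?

Standard divisor 4448/24 ≈ 185.333; standard quotas: E 7.263, H 6.426, F 0.826, D 5.250, C 4.236.
Rounding down gives 7, 6, 0, 5, 4 = 22 seats, so the divisor must be adjusted.
With modified divisor 165: modified quotas E 8.158, H 7.218, F 0.927, D 5.897, C 4.758.
Rounding down: E 8, H 7, F 0, D 5, C 4 (total 24).
D receives 5.

5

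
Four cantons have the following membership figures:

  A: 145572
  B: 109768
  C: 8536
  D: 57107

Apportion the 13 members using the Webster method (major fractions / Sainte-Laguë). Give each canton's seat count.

A: 6, B: 5, C: 0, D: 2

Standard divisor 320983/13 ≈ 24691; standard quotas: A 5.896, B 4.446, C 0.346, D 2.313.
Rounding to the nearest integer gives 6, 4, 0, 2 = 12 seats, so the divisor must be adjusted.
With modified divisor 23600: modified quotas A 6.168, B 4.651, C 0.362, D 2.420.
Rounding to the nearest integer: A 6, B 5, C 0, D 2 (total 13).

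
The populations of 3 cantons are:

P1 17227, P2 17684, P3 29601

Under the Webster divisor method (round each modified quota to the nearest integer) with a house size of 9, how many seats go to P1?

Standard divisor 64512/9 ≈ 7168; standard quotas: P1 2.403, P2 2.467, P3 4.130.
Rounding to the nearest integer gives 2, 2, 4 = 8 seats, so the divisor must be adjusted.
With modified divisor 7000: modified quotas P1 2.461, P2 2.526, P3 4.229.
Rounding to the nearest integer: P1 2, P2 3, P3 4 (total 9).
P1 receives 2.

2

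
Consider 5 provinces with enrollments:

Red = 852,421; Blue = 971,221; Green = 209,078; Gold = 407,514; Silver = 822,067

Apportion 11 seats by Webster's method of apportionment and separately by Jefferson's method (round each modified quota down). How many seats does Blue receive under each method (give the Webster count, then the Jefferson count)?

Webster: Red 3, Blue 3, Green 1, Gold 1, Silver 3.
Jefferson: Red 3, Blue 4, Green 0, Gold 1, Silver 3.
Blue gets 3 under Webster and 4 under Jefferson.

3 and 4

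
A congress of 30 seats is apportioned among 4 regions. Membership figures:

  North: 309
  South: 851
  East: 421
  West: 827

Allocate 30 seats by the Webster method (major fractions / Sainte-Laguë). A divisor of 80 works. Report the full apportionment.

With modified divisor 80: modified quotas North 3.862, South 10.637, East 5.263, West 10.338.
Rounding to the nearest integer: North 4, South 11, East 5, West 10 (total 30).

North 4, South 11, East 5, West 10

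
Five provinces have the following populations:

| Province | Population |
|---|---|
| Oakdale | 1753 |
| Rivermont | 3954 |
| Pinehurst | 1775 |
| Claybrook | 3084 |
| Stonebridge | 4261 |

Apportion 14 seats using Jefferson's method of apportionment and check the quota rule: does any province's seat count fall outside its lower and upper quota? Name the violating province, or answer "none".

none

Standard quotas: Oakdale 1.655, Rivermont 3.733, Pinehurst 1.676, Claybrook 2.912, Stonebridge 4.023.
Jefferson allocation: Oakdale 1, Rivermont 4, Pinehurst 2, Claybrook 3, Stonebridge 4.
Every allocation lies between the lower and upper quota.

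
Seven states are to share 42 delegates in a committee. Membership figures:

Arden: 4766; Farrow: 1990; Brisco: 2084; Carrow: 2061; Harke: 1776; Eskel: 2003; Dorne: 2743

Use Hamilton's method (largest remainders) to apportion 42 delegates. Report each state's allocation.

Standard divisor: 17423 ÷ 42 ≈ 414.833.
Standard quotas: Arden 11.489, Farrow 4.797, Brisco 5.024, Carrow 4.968, Harke 4.281, Eskel 4.828, Dorne 6.612.
Lower quotas: Arden 11, Farrow 4, Brisco 5, Carrow 4, Harke 4, Eskel 4, Dorne 6 (sum 38, leaving 4 seats).
Remainders in descending order: Carrow 0.968, Eskel 0.828, Farrow 0.797, Dorne 0.612, Arden 0.489, Harke 0.281, Brisco 0.024.
The surplus seats go to Carrow, Eskel, Farrow, Dorne.

Arden 11, Farrow 5, Brisco 5, Carrow 5, Harke 4, Eskel 5, Dorne 7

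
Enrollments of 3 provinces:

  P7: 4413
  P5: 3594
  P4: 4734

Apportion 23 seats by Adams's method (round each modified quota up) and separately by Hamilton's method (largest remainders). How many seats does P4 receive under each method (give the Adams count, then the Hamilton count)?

Adams: P7 8, P5 7, P4 8.
Hamilton: P7 8, P5 6, P4 9.
P4 gets 8 under Adams and 9 under Hamilton.

8 and 9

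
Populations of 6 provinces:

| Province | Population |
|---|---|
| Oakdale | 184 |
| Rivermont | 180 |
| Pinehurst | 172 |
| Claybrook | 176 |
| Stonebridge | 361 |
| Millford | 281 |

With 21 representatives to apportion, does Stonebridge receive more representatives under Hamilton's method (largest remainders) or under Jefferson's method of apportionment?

Hamilton: Oakdale 3, Rivermont 3, Pinehurst 3, Claybrook 3, Stonebridge 5, Millford 4.
Jefferson: Oakdale 3, Rivermont 3, Pinehurst 2, Claybrook 3, Stonebridge 6, Millford 4.
Stonebridge gets 5 under Hamilton and 6 under Jefferson.

Jefferson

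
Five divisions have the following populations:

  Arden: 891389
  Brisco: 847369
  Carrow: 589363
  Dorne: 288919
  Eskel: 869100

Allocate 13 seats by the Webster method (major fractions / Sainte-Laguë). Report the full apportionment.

Arden 4, Brisco 3, Carrow 2, Dorne 1, Eskel 3

Standard divisor 3486140/13 ≈ 268164.615; standard quotas: Arden 3.324, Brisco 3.160, Carrow 2.198, Dorne 1.077, Eskel 3.241.
Rounding to the nearest integer gives 3, 3, 2, 1, 3 = 12 seats, so the divisor must be adjusted.
With modified divisor 251500: modified quotas Arden 3.544, Brisco 3.369, Carrow 2.343, Dorne 1.149, Eskel 3.456.
Rounding to the nearest integer: Arden 4, Brisco 3, Carrow 2, Dorne 1, Eskel 3 (total 13).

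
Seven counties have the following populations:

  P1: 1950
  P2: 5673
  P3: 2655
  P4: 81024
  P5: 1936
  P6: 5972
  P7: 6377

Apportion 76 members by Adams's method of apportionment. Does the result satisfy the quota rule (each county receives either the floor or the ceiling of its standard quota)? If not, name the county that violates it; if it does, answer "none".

Standard quotas: P1 1.404, P2 4.083, P3 1.911, P4 58.320, P5 1.394, P6 4.299, P7 4.590.
Adams allocation: P1 2, P2 4, P3 2, P4 56, P5 2, P6 5, P7 5.
P4 has quota 58.320 (lower 58, upper 59) but receives 56 — outside the quota interval.

P4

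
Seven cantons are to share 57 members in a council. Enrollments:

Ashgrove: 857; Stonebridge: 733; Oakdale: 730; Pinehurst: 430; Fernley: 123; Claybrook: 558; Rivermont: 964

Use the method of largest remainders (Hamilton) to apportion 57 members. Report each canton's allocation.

Ashgrove 11; Stonebridge 10; Oakdale 9; Pinehurst 6; Fernley 2; Claybrook 7; Rivermont 12

The standard divisor is 4395/57 ≈ 77.105.
Standard quotas: Ashgrove 11.115, Stonebridge 9.506, Oakdale 9.468, Pinehurst 5.577, Fernley 1.595, Claybrook 7.237, Rivermont 12.502.
Lower quotas: Ashgrove 11, Stonebridge 9, Oakdale 9, Pinehurst 5, Fernley 1, Claybrook 7, Rivermont 12 (sum 54, leaving 3 seats).
Remainders in descending order: Fernley 0.595, Pinehurst 0.577, Stonebridge 0.506, Rivermont 0.502, Oakdale 0.468, Claybrook 0.237, Ashgrove 0.115.
Largest remainders: Fernley, Pinehurst, Stonebridge receive the extra seats.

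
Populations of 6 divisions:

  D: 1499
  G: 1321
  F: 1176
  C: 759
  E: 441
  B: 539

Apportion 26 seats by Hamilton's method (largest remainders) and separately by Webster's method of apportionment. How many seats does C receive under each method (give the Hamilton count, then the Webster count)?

Hamilton: D 7, G 6, F 5, C 3, E 2, B 3.
Webster: D 7, G 6, F 5, C 4, E 2, B 2.
C gets 3 under Hamilton and 4 under Webster.

3 and 4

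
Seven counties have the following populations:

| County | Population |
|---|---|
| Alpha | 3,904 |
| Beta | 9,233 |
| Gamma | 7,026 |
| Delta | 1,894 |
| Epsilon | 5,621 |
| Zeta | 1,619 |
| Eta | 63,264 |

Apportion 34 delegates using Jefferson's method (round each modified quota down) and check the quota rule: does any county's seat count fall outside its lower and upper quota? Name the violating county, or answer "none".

Eta

Standard quotas: Alpha 1.434, Beta 3.392, Gamma 2.581, Delta 0.696, Epsilon 2.065, Zeta 0.595, Eta 23.238.
Jefferson allocation: Alpha 1, Beta 3, Gamma 2, Delta 0, Epsilon 2, Zeta 0, Eta 26.
Eta has quota 23.238 (lower 23, upper 24) but receives 26 — outside the quota interval.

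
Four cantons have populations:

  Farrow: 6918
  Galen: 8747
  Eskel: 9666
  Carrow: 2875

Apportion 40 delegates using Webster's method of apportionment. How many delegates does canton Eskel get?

14

Standard divisor 28206/40 ≈ 705.15; standard quotas: Farrow 9.811, Galen 12.404, Eskel 13.708, Carrow 4.077.
Rounding to the nearest integer gives Farrow 10, Galen 12, Eskel 14, Carrow 4 — total 40, matching the house size, so no adjustment is needed.
Eskel receives 14.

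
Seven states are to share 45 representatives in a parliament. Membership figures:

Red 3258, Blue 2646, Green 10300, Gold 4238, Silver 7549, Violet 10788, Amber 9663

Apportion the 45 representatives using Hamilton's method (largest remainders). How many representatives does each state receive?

Red: 3, Blue: 2, Green: 10, Gold: 4, Silver: 7, Violet: 10, Amber: 9

Standard divisor: 48442 ÷ 45 ≈ 1076.489.
Standard quotas: Red 3.0265, Blue 2.4580, Green 9.5681, Gold 3.9369, Silver 7.0126, Violet 10.0215, Amber 8.9764.
Lower quotas: Red 3, Blue 2, Green 9, Gold 3, Silver 7, Violet 10, Amber 8 (sum 42, leaving 3 seats).
Remainders in descending order: Amber 0.9764, Gold 0.9369, Green 0.5681, Blue 0.4580, Red 0.0265, Violet 0.0215, Silver 0.0126.
The surplus seats go to Amber, Gold, Green.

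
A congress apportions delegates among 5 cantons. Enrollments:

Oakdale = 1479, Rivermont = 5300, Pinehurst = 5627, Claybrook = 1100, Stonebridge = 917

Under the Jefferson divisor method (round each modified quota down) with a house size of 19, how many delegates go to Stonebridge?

1

Standard divisor 14423/19 ≈ 759.105; standard quotas: Oakdale 1.948, Rivermont 6.982, Pinehurst 7.413, Claybrook 1.449, Stonebridge 1.208.
Rounding down gives 1, 6, 7, 1, 1 = 16 seats, so the divisor must be adjusted.
With modified divisor 700: modified quotas Oakdale 2.113, Rivermont 7.571, Pinehurst 8.039, Claybrook 1.571, Stonebridge 1.310.
Rounding down: Oakdale 2, Rivermont 7, Pinehurst 8, Claybrook 1, Stonebridge 1 (total 19).
Stonebridge receives 1.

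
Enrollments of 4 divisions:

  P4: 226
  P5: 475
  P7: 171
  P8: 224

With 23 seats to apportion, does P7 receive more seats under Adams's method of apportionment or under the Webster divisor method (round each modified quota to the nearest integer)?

Adams

Adams: P4 5, P5 9, P7 4, P8 5.
Webster: P4 5, P5 10, P7 3, P8 5.
P7 gets 4 under Adams and 3 under Webster.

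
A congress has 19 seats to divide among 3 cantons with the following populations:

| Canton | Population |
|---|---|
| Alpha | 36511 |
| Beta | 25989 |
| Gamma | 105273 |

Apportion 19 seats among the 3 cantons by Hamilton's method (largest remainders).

The standard divisor is 167773/19 ≈ 8830.158.
Standard quotas: Alpha 4.1348, Beta 2.9432, Gamma 11.9220.
Lower quotas: Alpha 4, Beta 2, Gamma 11 (sum 17, leaving 2 seats).
Remainders in descending order: Beta 0.9432, Gamma 0.9220, Alpha 0.1348.
The surplus seats go to Beta, Gamma.

Alpha=4; Beta=3; Gamma=12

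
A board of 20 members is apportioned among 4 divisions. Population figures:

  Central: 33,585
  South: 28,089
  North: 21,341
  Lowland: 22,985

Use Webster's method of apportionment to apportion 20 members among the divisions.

Standard divisor 106000/20 ≈ 5300; standard quotas: Central 6.337, South 5.300, North 4.027, Lowland 4.337.
Rounding to the nearest integer gives 6, 5, 4, 4 = 19 seats, so the divisor must be adjusted.
With modified divisor 5140: modified quotas Central 6.534, South 5.465, North 4.152, Lowland 4.472.
Rounding to the nearest integer: Central 7, South 5, North 4, Lowland 4 (total 20).

Central: 7, South: 5, North: 4, Lowland: 4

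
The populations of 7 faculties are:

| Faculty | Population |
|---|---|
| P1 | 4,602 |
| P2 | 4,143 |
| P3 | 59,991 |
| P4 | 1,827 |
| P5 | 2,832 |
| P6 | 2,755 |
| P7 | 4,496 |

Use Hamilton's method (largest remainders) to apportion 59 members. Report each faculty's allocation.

P1=4; P2=3; P3=44; P4=1; P5=2; P6=2; P7=3

Total 80646; standard divisor 80646/59 ≈ 1366.881.
Standard quotas: P1 3.3668, P2 3.0310, P3 43.8890, P4 1.3366, P5 2.0719, P6 2.0155, P7 3.2892.
Lower quotas: P1 3, P2 3, P3 43, P4 1, P5 2, P6 2, P7 3 (sum 57, leaving 2 seats).
Remainders in descending order: P3 0.8890, P1 0.3668, P4 0.3366, P7 0.2892, P5 0.0719, P2 0.0310, P6 0.0155.
Largest remainders: P3, P1 receive the extra seats.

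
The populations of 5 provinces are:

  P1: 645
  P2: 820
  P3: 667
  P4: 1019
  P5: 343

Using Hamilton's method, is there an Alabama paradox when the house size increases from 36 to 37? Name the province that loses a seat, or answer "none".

P5

At 36 seats: P1 7, P2 8, P3 7, P4 10, P5 4.
At 37 seats: P1 7, P2 9, P3 7, P4 11, P5 3.
P5 drops from 4 to 3.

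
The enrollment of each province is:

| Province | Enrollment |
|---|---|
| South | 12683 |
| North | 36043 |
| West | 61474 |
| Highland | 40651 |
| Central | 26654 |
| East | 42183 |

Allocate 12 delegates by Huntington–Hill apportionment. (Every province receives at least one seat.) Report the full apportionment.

South 1; North 2; West 3; Highland 2; Central 2; East 2

With divisor 18297: modified quotas South 0.693, North 1.970, West 3.360, Highland 2.222, Central 1.457, East 2.305.
Geometric-mean thresholds: South (min 1), North √(1·2)=1.414, West √(3·4)=3.464, Highland √(2·3)=2.449, Central √(1·2)=1.414, East √(2·3)=2.449.
Each quota rounded against its threshold gives South 1, North 2, West 3, Highland 2, Central 2, East 2 (total 12).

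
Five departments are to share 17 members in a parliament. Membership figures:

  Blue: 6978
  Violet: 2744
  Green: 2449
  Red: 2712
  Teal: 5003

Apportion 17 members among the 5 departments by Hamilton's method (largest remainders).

Total 19886; standard divisor 19886/17 ≈ 1169.765.
Standard quotas: Blue 5.9653, Violet 2.3458, Green 2.0936, Red 2.3184, Teal 4.2769.
Lower quotas: Blue 5, Violet 2, Green 2, Red 2, Teal 4 (sum 15, leaving 2 seats).
Remainders in descending order: Blue 0.9653, Violet 0.3458, Red 0.3184, Teal 0.2769, Green 0.0936.
Largest remainders: Blue, Violet receive the extra seats.

Blue=6, Violet=3, Green=2, Red=2, Teal=4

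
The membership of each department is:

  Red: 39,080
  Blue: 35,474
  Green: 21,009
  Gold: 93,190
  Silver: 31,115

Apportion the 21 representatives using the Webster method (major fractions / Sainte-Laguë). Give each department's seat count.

Standard divisor 219868/21 ≈ 10469.905; standard quotas: Red 3.733, Blue 3.388, Green 2.007, Gold 8.901, Silver 2.972.
Rounding to the nearest integer gives Red 4, Blue 3, Green 2, Gold 9, Silver 3 — total 21, matching the house size, so no adjustment is needed.

Red 4, Blue 3, Green 2, Gold 9, Silver 3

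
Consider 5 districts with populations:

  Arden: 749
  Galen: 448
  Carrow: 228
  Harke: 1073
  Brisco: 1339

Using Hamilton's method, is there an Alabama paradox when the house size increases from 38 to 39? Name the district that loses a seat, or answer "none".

Galen

At 38 seats: Arden 7, Galen 5, Carrow 2, Harke 11, Brisco 13.
At 39 seats: Arden 8, Galen 4, Carrow 2, Harke 11, Brisco 14.
Galen drops from 5 to 4.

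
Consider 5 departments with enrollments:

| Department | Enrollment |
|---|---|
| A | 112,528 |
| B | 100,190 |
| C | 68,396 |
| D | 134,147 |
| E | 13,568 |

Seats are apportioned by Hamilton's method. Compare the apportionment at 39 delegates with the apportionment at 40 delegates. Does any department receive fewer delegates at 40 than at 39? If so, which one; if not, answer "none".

E

At 39 seats: A 10, B 9, C 6, D 12, E 2.
At 40 seats: A 11, B 9, C 6, D 13, E 1.
E drops from 2 to 1.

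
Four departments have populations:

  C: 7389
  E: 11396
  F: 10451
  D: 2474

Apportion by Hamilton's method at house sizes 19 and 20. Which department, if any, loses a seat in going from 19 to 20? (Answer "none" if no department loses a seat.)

D

At 19 seats: C 4, E 7, F 6, D 2.
At 20 seats: C 5, E 7, F 7, D 1.
D drops from 2 to 1.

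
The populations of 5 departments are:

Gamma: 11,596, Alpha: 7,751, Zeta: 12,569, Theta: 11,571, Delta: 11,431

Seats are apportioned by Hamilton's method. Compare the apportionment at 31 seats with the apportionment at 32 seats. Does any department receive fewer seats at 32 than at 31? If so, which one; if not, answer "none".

none

At 31 seats: Gamma 7, Alpha 4, Zeta 7, Theta 7, Delta 6.
At 32 seats: Gamma 7, Alpha 4, Zeta 7, Theta 7, Delta 7.
No department's allocation decreased.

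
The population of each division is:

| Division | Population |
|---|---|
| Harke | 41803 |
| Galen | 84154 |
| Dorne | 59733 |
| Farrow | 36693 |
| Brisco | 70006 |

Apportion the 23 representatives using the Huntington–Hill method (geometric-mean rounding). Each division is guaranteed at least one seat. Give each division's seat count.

Harke 3, Galen 7, Dorne 5, Farrow 3, Brisco 5

With divisor 12883: modified quotas Harke 3.245, Galen 6.532, Dorne 4.637, Farrow 2.848, Brisco 5.434.
Geometric-mean thresholds: Harke √(3·4)=3.464, Galen √(6·7)=6.481, Dorne √(4·5)=4.472, Farrow √(2·3)=2.449, Brisco √(5·6)=5.477.
Each quota rounded against its threshold gives Harke 3, Galen 7, Dorne 5, Farrow 3, Brisco 5 (total 23).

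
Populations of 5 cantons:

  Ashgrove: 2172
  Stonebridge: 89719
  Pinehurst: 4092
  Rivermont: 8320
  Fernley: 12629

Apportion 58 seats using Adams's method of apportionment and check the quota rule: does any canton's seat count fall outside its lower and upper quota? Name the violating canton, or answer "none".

Standard quotas: Ashgrove 1.077, Stonebridge 44.502, Pinehurst 2.030, Rivermont 4.127, Fernley 6.264.
Adams allocation: Ashgrove 2, Stonebridge 43, Pinehurst 2, Rivermont 4, Fernley 7.
Stonebridge has quota 44.502 (lower 44, upper 45) but receives 43 — outside the quota interval.

Stonebridge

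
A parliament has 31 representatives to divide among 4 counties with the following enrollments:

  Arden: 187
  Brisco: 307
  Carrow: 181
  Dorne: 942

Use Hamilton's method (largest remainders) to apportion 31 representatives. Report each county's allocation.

The standard divisor is 1617/31 ≈ 52.161.
Standard quotas: Arden 3.585, Brisco 5.886, Carrow 3.470, Dorne 18.059.
Lower quotas: Arden 3, Brisco 5, Carrow 3, Dorne 18 (sum 29, leaving 2 seats).
Remainders in descending order: Brisco 0.886, Arden 0.585, Carrow 0.470, Dorne 0.059.
Largest remainders: Brisco, Arden receive the extra seats.

Arden 4, Brisco 6, Carrow 3, Dorne 18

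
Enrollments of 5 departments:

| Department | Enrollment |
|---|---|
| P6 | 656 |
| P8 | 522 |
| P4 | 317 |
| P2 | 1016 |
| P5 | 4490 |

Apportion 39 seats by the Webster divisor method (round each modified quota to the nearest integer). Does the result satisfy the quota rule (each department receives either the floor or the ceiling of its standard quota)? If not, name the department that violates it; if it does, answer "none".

Standard quotas: P6 3.654, P8 2.908, P4 1.766, P2 5.660, P5 25.012.
Webster allocation: P6 4, P8 3, P4 2, P2 6, P5 24.
P5 has quota 25.012 (lower 25, upper 26) but receives 24 — outside the quota interval.

P5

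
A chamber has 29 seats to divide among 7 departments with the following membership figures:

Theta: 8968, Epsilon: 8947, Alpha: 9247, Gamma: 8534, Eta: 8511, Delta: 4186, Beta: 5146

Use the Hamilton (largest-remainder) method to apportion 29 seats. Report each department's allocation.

Standard divisor: 53539 ÷ 29 ≈ 1846.172.
Standard quotas: Theta 4.8576, Epsilon 4.8462, Alpha 5.0087, Gamma 4.6225, Eta 4.6101, Delta 2.2674, Beta 2.7874.
Lower quotas: Theta 4, Epsilon 4, Alpha 5, Gamma 4, Eta 4, Delta 2, Beta 2 (sum 25, leaving 4 seats).
Remainders in descending order: Theta 0.8576, Epsilon 0.8462, Beta 0.7874, Gamma 0.6225, Eta 0.6101, Delta 0.2674, Alpha 0.0087.
The surplus seats go to Theta, Epsilon, Beta, Gamma.

Theta 5; Epsilon 5; Alpha 5; Gamma 5; Eta 4; Delta 2; Beta 3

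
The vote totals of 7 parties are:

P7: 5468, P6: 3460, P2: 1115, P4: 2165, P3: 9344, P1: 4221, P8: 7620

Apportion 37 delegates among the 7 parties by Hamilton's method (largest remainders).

P7: 6; P6: 4; P2: 1; P4: 2; P3: 10; P1: 5; P8: 9

Standard divisor: 33393 ÷ 37 ≈ 902.514.
Standard quotas: P7 6.0586, P6 3.8337, P2 1.2354, P4 2.3989, P3 10.3533, P1 4.6769, P8 8.4431.
Lower quotas: P7 6, P6 3, P2 1, P4 2, P3 10, P1 4, P8 8 (sum 34, leaving 3 seats).
Remainders in descending order: P6 0.8337, P1 0.6769, P8 0.4431, P4 0.3989, P3 0.3533, P2 0.2354, P7 0.0586.
Largest remainders: P6, P1, P8 receive the extra seats.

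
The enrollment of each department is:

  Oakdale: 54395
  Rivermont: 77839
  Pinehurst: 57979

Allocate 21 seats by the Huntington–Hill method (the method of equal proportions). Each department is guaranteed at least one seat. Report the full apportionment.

With divisor 9060: modified quotas Oakdale 6.004, Rivermont 8.592, Pinehurst 6.399.
Geometric-mean thresholds: Oakdale √(6·7)=6.481, Rivermont √(8·9)=8.485, Pinehurst √(6·7)=6.481.
Each quota rounded against its threshold gives Oakdale 6, Rivermont 9, Pinehurst 6 (total 21).

Oakdale: 6, Rivermont: 9, Pinehurst: 6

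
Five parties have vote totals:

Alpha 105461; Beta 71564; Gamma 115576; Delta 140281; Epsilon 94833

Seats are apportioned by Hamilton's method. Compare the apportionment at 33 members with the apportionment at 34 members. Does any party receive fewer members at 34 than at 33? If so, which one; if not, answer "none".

none

At 33 seats: Alpha 7, Beta 4, Gamma 7, Delta 9, Epsilon 6.
At 34 seats: Alpha 7, Beta 5, Gamma 7, Delta 9, Epsilon 6.
No party's allocation decreased.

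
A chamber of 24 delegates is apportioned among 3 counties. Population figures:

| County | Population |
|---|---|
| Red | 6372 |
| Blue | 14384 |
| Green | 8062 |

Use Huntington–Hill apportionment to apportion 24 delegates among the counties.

Red: 5, Blue: 12, Green: 7

With divisor 1204: modified quotas Red 5.292, Blue 11.947, Green 6.696.
Geometric-mean thresholds: Red √(5·6)=5.477, Blue √(11·12)=11.489, Green √(6·7)=6.481.
Each quota rounded against its threshold gives Red 5, Blue 12, Green 7 (total 24).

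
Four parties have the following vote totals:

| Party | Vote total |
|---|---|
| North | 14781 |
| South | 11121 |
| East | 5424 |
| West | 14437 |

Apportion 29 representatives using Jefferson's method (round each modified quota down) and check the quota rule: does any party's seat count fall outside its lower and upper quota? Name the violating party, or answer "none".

Standard quotas: North 9.367, South 7.047, East 3.437, West 9.149.
Jefferson allocation: North 10, South 7, East 3, West 9.
Every allocation lies between the lower and upper quota.

none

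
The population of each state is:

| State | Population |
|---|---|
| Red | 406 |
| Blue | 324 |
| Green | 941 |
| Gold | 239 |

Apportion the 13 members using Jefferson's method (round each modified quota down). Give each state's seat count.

Red 3, Blue 2, Green 7, Gold 1

Standard divisor 1910/13 ≈ 146.923; standard quotas: Red 2.763, Blue 2.205, Green 6.405, Gold 1.627.
Rounding down gives 2, 2, 6, 1 = 11 seats, so the divisor must be adjusted.
With modified divisor 130: modified quotas Red 3.123, Blue 2.492, Green 7.238, Gold 1.838.
Rounding down: Red 3, Blue 2, Green 7, Gold 1 (total 13).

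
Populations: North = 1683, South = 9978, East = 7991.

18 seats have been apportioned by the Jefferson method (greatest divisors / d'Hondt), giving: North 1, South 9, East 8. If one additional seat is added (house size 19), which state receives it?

Priority for the next seat is population ÷ (current seats + 1).
Priorities: North 841.500, South 997.800, East 887.889.
Highest priority: South.

South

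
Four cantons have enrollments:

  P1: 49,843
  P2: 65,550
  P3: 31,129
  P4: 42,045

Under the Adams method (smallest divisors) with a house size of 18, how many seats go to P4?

Standard divisor 188567/18 ≈ 10475.944; standard quotas: P1 4.758, P2 6.257, P3 2.971, P4 4.013.
Rounding up gives 5, 7, 3, 5 = 20 seats, so the divisor must be adjusted.
With modified divisor 11700: modified quotas P1 4.260, P2 5.603, P3 2.661, P4 3.594.
Rounding up: P1 5, P2 6, P3 3, P4 4 (total 18).
P4 receives 4.

4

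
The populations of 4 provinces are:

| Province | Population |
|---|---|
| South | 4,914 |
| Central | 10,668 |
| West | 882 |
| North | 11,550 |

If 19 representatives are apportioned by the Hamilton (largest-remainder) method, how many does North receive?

Total 28014; standard divisor 28014/19 ≈ 1474.421.
Standard quotas: South 3.3328, Central 7.2354, West 0.5982, North 7.8336.
Lower quotas: South 3, Central 7, West 0, North 7 (sum 17, leaving 2 seats).
Remainders in descending order: North 0.8336, West 0.5982, South 0.3328, Central 0.2354.
The surplus seats go to North, West.
North receives 8.

8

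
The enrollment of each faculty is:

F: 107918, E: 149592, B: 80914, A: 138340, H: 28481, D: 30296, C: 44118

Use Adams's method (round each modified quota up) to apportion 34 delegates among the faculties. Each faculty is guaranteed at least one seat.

Standard divisor 579659/34 ≈ 17048.794; standard quotas: F 6.330, E 8.774, B 4.746, A 8.114, H 1.671, D 1.777, C 2.588.
Rounding up gives 7, 9, 5, 9, 2, 2, 3 = 37 seats, so the divisor must be adjusted.
With modified divisor 19200: modified quotas F 5.621, E 7.791, B 4.214, A 7.205, H 1.483, D 1.578, C 2.298.
Rounding up: F 6, E 8, B 5, A 8, H 2, D 2, C 3 (total 34).

F 6; E 8; B 5; A 8; H 2; D 2; C 3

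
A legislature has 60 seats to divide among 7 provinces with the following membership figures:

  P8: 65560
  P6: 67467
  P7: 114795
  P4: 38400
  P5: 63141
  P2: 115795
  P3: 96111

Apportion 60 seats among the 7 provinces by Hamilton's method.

Standard divisor: 561269 ÷ 60 ≈ 9354.483.
Standard quotas: P8 7.0084, P6 7.2123, P7 12.2717, P4 4.1050, P5 6.7498, P2 12.3786, P3 10.2743.
Lower quotas: P8 7, P6 7, P7 12, P4 4, P5 6, P2 12, P3 10 (sum 58, leaving 2 seats).
Remainders in descending order: P5 0.7498, P2 0.3786, P3 0.2743, P7 0.2717, P6 0.2123, P4 0.1050, P8 0.0084.
The surplus seats go to P5, P2.

P8 7, P6 7, P7 12, P4 4, P5 7, P2 13, P3 10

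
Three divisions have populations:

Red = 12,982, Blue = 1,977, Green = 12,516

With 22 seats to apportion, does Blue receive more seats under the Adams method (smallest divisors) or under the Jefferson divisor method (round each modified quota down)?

Adams: Red 10, Blue 2, Green 10.
Jefferson: Red 11, Blue 1, Green 10.
Blue gets 2 under Adams and 1 under Jefferson.

Adams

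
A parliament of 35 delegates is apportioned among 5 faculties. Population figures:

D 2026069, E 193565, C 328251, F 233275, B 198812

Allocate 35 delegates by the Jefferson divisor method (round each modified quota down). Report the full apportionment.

D=25, E=2, C=4, F=2, B=2

Standard divisor 2979972/35 ≈ 85142.057; standard quotas: D 23.796, E 2.273, C 3.855, F 2.740, B 2.335.
Rounding down gives 23, 2, 3, 2, 2 = 32 seats, so the divisor must be adjusted.
With modified divisor 79500: modified quotas D 25.485, E 2.435, C 4.129, F 2.934, B 2.501.
Rounding down: D 25, E 2, C 4, F 2, B 2 (total 35).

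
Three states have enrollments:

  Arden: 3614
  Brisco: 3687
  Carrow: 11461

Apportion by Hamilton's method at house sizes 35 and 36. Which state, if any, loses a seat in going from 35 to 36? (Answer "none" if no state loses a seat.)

none

At 35 seats: Arden 7, Brisco 7, Carrow 21.
At 36 seats: Arden 7, Brisco 7, Carrow 22.
No state's allocation decreased.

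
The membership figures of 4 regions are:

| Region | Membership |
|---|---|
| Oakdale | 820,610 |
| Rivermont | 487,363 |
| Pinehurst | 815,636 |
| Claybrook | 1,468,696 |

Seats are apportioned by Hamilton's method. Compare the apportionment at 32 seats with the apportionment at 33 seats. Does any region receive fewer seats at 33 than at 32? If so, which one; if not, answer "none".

At 32 seats: Oakdale 7, Rivermont 5, Pinehurst 7, Claybrook 13.
At 33 seats: Oakdale 8, Rivermont 4, Pinehurst 8, Claybrook 13.
Rivermont drops from 5 to 4.

Rivermont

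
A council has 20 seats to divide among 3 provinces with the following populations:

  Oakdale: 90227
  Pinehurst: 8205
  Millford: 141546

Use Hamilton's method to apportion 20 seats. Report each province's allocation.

Oakdale=7; Pinehurst=1; Millford=12

The standard divisor is 239978/20 ≈ 11998.9.
Standard quotas: Oakdale 7.5196, Pinehurst 0.6838, Millford 11.7966.
Lower quotas: Oakdale 7, Pinehurst 0, Millford 11 (sum 18, leaving 2 seats).
Remainders in descending order: Millford 0.7966, Pinehurst 0.6838, Oakdale 0.5196.
Largest remainders: Millford, Pinehurst receive the extra seats.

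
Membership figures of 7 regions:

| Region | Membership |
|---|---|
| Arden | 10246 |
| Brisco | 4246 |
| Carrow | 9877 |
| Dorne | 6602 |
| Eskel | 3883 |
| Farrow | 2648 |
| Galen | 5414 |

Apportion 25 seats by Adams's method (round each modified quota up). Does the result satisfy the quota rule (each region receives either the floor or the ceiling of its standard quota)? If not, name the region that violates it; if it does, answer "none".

none

Standard quotas: Arden 5.969, Brisco 2.473, Carrow 5.754, Dorne 3.846, Eskel 2.262, Farrow 1.543, Galen 3.154.
Adams allocation: Arden 6, Brisco 3, Carrow 5, Dorne 4, Eskel 2, Farrow 2, Galen 3.
Every allocation lies between the lower and upper quota.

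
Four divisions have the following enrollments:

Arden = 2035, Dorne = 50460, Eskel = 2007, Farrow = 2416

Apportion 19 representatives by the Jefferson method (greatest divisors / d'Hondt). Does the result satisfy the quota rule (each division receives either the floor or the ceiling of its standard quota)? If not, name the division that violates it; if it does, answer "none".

Standard quotas: Arden 0.679, Dorne 16.844, Eskel 0.670, Farrow 0.806.
Jefferson allocation: Arden 0, Dorne 19, Eskel 0, Farrow 0.
Dorne has quota 16.844 (lower 16, upper 17) but receives 19 — outside the quota interval.

Dorne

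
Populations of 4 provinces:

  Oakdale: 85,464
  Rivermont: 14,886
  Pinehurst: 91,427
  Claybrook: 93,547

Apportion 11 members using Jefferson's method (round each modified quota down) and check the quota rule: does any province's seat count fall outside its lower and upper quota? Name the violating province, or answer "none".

Standard quotas: Oakdale 3.295, Rivermont 0.574, Pinehurst 3.525, Claybrook 3.606.
Jefferson allocation: Oakdale 3, Rivermont 0, Pinehurst 4, Claybrook 4.
Every allocation lies between the lower and upper quota.

none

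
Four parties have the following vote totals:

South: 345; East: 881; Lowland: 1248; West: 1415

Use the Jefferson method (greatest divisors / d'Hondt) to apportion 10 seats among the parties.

South 1, East 2, Lowland 3, West 4

Standard divisor 3889/10 ≈ 388.9; standard quotas: South 0.887, East 2.265, Lowland 3.209, West 3.638.
Rounding down gives 0, 2, 3, 3 = 8 seats, so the divisor must be adjusted.
With modified divisor 330: modified quotas South 1.045, East 2.670, Lowland 3.782, West 4.288.
Rounding down: South 1, East 2, Lowland 3, West 4 (total 10).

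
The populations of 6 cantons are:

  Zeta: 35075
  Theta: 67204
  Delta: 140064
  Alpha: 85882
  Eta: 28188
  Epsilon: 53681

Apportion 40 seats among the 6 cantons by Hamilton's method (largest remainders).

The standard divisor is 410094/40 ≈ 10252.35.
Standard quotas: Zeta 3.4212, Theta 6.5550, Delta 13.6616, Alpha 8.3768, Eta 2.7494, Epsilon 5.2360.
Lower quotas: Zeta 3, Theta 6, Delta 13, Alpha 8, Eta 2, Epsilon 5 (sum 37, leaving 3 seats).
Remainders in descending order: Eta 0.7494, Delta 0.6616, Theta 0.5550, Zeta 0.4212, Alpha 0.3768, Epsilon 0.2360.
The surplus seats go to Eta, Delta, Theta.

Zeta=3, Theta=7, Delta=14, Alpha=8, Eta=3, Epsilon=5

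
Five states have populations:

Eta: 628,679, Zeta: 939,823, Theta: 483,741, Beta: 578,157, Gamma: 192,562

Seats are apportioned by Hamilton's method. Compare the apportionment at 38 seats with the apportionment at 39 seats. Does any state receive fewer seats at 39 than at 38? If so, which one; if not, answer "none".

At 38 seats: Eta 8, Zeta 13, Theta 6, Beta 8, Gamma 3.
At 39 seats: Eta 9, Zeta 13, Theta 7, Beta 8, Gamma 2.
Gamma drops from 3 to 2.

Gamma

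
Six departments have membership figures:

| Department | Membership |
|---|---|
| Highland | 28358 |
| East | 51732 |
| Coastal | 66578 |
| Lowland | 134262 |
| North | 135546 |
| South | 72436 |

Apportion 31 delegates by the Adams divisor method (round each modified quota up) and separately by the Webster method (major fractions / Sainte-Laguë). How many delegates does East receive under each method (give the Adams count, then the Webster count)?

Adams: Highland 2, East 4, Coastal 4, Lowland 8, North 8, South 5.
Webster: Highland 2, East 3, Coastal 4, Lowland 8, North 9, South 5.
East gets 4 under Adams and 3 under Webster.

4 and 3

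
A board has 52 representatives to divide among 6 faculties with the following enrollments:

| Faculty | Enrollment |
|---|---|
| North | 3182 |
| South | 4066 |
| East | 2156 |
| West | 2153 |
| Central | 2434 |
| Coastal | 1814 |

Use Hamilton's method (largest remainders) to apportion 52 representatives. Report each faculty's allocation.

North=11, South=13, East=7, West=7, Central=8, Coastal=6

Standard divisor: 15805 ÷ 52 ≈ 303.942.
Standard quotas: North 10.469, South 13.378, East 7.093, West 7.084, Central 8.008, Coastal 5.968.
Lower quotas: North 10, South 13, East 7, West 7, Central 8, Coastal 5 (sum 50, leaving 2 seats).
Remainders in descending order: Coastal 0.968, North 0.469, South 0.378, East 0.093, West 0.084, Central 0.008.
Largest remainders: Coastal, North receive the extra seats.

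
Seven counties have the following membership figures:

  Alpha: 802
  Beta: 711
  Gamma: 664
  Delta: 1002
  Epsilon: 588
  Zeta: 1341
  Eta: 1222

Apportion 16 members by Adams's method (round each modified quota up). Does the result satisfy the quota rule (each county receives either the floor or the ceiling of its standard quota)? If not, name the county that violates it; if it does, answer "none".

none

Standard quotas: Alpha 2.027, Beta 1.797, Gamma 1.678, Delta 2.533, Epsilon 1.486, Zeta 3.390, Eta 3.089.
Adams allocation: Alpha 2, Beta 2, Gamma 2, Delta 2, Epsilon 2, Zeta 3, Eta 3.
Every allocation lies between the lower and upper quota.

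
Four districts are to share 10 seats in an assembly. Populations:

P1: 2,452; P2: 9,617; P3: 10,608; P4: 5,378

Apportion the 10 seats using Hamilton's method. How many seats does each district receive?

P1: 1, P2: 3, P3: 4, P4: 2

The standard divisor is 28055/10 ≈ 2805.5.
Standard quotas: P1 0.8740, P2 3.4279, P3 3.7811, P4 1.9169.
Lower quotas: P1 0, P2 3, P3 3, P4 1 (sum 7, leaving 3 seats).
Remainders in descending order: P4 0.9169, P1 0.8740, P3 0.7811, P2 0.4279.
The surplus seats go to P4, P1, P3.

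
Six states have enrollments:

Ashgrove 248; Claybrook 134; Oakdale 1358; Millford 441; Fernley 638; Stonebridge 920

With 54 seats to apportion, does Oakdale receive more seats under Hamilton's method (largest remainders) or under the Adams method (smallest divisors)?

Hamilton: Ashgrove 4, Claybrook 2, Oakdale 20, Millford 6, Fernley 9, Stonebridge 13.
Adams: Ashgrove 4, Claybrook 2, Oakdale 19, Millford 7, Fernley 9, Stonebridge 13.
Oakdale gets 20 under Hamilton and 19 under Adams.

Hamilton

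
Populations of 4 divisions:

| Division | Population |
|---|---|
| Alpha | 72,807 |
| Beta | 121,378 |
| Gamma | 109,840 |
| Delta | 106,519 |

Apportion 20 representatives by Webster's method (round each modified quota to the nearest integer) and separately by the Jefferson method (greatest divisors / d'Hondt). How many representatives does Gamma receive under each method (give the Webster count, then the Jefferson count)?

5 and 6

Webster: Alpha 4, Beta 6, Gamma 5, Delta 5.
Jefferson: Alpha 3, Beta 6, Gamma 6, Delta 5.
Gamma gets 5 under Webster and 6 under Jefferson.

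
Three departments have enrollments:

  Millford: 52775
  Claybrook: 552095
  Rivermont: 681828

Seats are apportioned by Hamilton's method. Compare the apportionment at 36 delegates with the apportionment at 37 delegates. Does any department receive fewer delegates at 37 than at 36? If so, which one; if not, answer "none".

At 36 seats: Millford 2, Claybrook 15, Rivermont 19.
At 37 seats: Millford 1, Claybrook 16, Rivermont 20.
Millford drops from 2 to 1.

Millford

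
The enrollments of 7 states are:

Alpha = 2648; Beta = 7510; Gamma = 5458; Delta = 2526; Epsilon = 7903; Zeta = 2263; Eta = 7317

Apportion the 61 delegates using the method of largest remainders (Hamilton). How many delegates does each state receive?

Total 35625; standard divisor 35625/61 ≈ 584.016.
Standard quotas: Alpha 4.5341, Beta 12.8592, Gamma 9.3456, Delta 4.3252, Epsilon 13.5322, Zeta 3.8749, Eta 12.5288.
Lower quotas: Alpha 4, Beta 12, Gamma 9, Delta 4, Epsilon 13, Zeta 3, Eta 12 (sum 57, leaving 4 seats).
Remainders in descending order: Zeta 0.8749, Beta 0.8592, Alpha 0.5341, Epsilon 0.5322, Eta 0.5288, Gamma 0.3456, Delta 0.3252.
Largest remainders: Zeta, Beta, Alpha, Epsilon receive the extra seats.

Alpha: 5, Beta: 13, Gamma: 9, Delta: 4, Epsilon: 14, Zeta: 4, Eta: 12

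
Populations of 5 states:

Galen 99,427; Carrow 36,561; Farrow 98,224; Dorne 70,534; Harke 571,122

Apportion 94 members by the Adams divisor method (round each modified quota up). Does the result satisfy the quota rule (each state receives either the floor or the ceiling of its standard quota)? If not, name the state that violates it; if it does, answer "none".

Standard quotas: Galen 10.671, Carrow 3.924, Farrow 10.542, Dorne 7.570, Harke 61.294.
Adams allocation: Galen 11, Carrow 4, Farrow 11, Dorne 8, Harke 60.
Harke has quota 61.294 (lower 61, upper 62) but receives 60 — outside the quota interval.

Harke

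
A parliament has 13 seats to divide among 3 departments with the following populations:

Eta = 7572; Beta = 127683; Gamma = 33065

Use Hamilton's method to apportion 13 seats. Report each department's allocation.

Standard divisor: 168320 ÷ 13 ≈ 12947.692.
Standard quotas: Eta 0.5848, Beta 9.8614, Gamma 2.5537.
Lower quotas: Eta 0, Beta 9, Gamma 2 (sum 11, leaving 2 seats).
Remainders in descending order: Beta 0.8614, Eta 0.5848, Gamma 0.5537.
Largest remainders: Beta, Eta receive the extra seats.

Eta 1, Beta 10, Gamma 2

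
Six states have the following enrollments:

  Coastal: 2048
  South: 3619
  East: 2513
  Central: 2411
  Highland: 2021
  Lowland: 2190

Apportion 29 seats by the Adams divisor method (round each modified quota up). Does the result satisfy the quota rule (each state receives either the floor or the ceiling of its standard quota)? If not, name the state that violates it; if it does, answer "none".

none

Standard quotas: Coastal 4.012, South 7.090, East 4.923, Central 4.724, Highland 3.960, Lowland 4.291.
Adams allocation: Coastal 4, South 7, East 5, Central 5, Highland 4, Lowland 4.
Every allocation lies between the lower and upper quota.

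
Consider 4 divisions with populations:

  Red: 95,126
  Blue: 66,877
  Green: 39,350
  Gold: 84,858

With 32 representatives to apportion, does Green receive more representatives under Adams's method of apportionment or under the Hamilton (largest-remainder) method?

Adams

Adams: Red 10, Blue 8, Green 5, Gold 9.
Hamilton: Red 11, Blue 7, Green 4, Gold 10.
Green gets 5 under Adams and 4 under Hamilton.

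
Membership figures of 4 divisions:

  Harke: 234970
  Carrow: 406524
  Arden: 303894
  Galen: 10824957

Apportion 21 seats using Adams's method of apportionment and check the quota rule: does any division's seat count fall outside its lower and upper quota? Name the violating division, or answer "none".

Galen

Standard quotas: Harke 0.419, Carrow 0.725, Arden 0.542, Galen 19.313.
Adams allocation: Harke 1, Carrow 1, Arden 1, Galen 18.
Galen has quota 19.313 (lower 19, upper 20) but receives 18 — outside the quota interval.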